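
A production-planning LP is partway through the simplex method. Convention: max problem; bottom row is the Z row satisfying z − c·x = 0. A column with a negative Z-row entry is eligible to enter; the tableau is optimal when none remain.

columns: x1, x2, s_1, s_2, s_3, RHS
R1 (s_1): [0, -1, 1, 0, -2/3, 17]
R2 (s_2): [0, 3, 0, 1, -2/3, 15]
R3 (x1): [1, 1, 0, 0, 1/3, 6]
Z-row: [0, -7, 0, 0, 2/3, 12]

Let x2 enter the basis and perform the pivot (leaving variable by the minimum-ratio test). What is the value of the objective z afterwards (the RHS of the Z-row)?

Ratio test on column x2 — row 1: entry -1 ≤ 0; row 2: 15/3 = 5; row 3: 6/1 = 6. Minimum is 5 at row 2 (s_2 leaves); pivot element 3.
Pivot on row 2; the Z-row RHS becomes 12 − (-7)·5 = 47.

47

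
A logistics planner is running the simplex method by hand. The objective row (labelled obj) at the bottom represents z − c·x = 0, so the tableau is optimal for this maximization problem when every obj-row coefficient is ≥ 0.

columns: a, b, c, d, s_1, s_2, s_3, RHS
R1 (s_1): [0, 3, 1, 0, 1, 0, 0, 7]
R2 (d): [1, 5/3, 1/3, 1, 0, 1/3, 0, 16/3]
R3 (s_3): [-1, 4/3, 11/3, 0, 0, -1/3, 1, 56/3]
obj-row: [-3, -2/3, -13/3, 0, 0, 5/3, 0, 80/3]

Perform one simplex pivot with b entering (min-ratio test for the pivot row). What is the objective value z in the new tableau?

Ratio test on column b — row 1: 7/3 = 7/3; row 2: (16/3)/(5/3) = 16/5; row 3: (56/3)/(4/3) = 14. Minimum is 7/3 at row 1 (s_1 leaves); pivot element 3.
Pivot on row 1; the obj-row RHS becomes 80/3 − (-2/3)·(7/3) = 254/9.

254/9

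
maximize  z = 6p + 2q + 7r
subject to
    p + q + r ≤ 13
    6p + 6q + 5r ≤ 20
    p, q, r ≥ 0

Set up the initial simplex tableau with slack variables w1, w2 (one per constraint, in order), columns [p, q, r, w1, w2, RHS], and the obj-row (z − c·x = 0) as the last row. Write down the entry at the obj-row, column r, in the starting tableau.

-7

The obj-row carries the negated objective coefficients: the r entry is -7.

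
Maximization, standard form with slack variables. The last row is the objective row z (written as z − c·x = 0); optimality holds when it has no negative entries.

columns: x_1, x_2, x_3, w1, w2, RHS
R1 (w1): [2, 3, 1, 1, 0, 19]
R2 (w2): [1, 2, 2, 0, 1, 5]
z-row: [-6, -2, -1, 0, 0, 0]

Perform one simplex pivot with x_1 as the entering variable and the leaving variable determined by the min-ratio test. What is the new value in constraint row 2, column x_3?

Ratio test on column x_1 — row 1: 19/2 = 19/2; row 2: 5/1 = 5. Minimum is 5 at row 2 (w2 leaves); pivot element 1.
Divide row 2 by 1; eliminate column x_1 from the other rows.
In the new row 2, the x_3 entry is the old entry divided by the pivot: 2/1 = 2.

2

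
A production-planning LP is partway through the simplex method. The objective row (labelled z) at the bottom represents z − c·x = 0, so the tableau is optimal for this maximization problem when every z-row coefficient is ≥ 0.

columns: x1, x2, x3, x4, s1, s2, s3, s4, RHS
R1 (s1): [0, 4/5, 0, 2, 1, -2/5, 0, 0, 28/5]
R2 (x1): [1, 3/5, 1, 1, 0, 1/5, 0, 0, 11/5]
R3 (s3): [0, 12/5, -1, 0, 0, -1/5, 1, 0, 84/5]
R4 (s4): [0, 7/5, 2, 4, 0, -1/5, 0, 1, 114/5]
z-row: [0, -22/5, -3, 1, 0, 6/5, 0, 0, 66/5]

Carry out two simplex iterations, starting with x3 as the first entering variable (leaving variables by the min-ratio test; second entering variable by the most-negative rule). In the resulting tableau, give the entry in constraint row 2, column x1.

5/3

Ratio test on column x3 — row 1: entry 0 ≤ 0; row 2: (11/5)/1 = 11/5; row 3: entry -1 ≤ 0; row 4: (114/5)/2 = 57/5. Minimum is 11/5 at row 2 (x1 leaves); pivot element 1.
Divide row 2 by 1; eliminate column x3 from the other rows.
Second iteration: most negative z-row entry is -13/5 in column x2, so x2 enters.
Ratio test on column x2 — row 1: (28/5)/(4/5) = 7; row 2: (11/5)/(3/5) = 11/3; row 3: 19/3 = 19/3; row 4: (92/5)/(1/5) = 92. Minimum is 11/3 at row 2 (x3 leaves); pivot element 3/5.
Divide row 2 by 3/5; eliminate column x2 from the other rows.
After both pivots, the entry at constraint row 2, column x1 is 5/3.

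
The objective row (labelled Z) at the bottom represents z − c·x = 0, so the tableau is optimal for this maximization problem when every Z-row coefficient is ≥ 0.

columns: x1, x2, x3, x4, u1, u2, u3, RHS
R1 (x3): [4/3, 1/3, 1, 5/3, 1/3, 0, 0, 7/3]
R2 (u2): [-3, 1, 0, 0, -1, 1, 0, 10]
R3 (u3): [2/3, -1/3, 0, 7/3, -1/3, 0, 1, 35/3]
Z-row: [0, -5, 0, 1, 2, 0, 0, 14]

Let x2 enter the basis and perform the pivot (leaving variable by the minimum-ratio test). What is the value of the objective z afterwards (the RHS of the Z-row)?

49

Ratio test on column x2 — row 1: (7/3)/(1/3) = 7; row 2: 10/1 = 10; row 3: entry -1/3 ≤ 0. Minimum is 7 at row 1 (x3 leaves); pivot element 1/3.
Pivot on row 1; the Z-row RHS becomes 14 − (-5)·7 = 49.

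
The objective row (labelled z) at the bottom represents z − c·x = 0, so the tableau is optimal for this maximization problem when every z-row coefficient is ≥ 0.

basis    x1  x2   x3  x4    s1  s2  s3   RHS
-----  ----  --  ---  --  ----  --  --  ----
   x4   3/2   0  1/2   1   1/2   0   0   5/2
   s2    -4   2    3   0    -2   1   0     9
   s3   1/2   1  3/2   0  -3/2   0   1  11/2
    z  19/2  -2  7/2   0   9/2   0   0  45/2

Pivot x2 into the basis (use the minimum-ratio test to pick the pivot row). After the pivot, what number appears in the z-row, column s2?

Ratio test on column x2 — row 1: entry 0 ≤ 0; row 2: 9/2 = 9/2; row 3: (11/2)/1 = 11/2. Minimum is 9/2 at row 2 (s2 leaves); pivot element 2.
Divide row 2 by 2; eliminate column x2 from the other rows.
z-row update in column s2: 0 − (-2)·(1/2) = 1.

1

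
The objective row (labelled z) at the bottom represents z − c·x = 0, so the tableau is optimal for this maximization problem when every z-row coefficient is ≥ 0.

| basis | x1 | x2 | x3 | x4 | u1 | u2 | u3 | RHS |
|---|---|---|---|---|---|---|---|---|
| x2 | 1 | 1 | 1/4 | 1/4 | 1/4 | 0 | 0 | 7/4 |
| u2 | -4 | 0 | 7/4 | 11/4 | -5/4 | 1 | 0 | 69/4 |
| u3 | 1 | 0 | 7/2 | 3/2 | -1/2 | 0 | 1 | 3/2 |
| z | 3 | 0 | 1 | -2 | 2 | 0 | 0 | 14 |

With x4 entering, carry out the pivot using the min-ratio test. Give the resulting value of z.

Ratio test on column x4 — row 1: (7/4)/(1/4) = 7; row 2: (69/4)/(11/4) = 69/11; row 3: (3/2)/(3/2) = 1. Minimum is 1 at row 3 (u3 leaves); pivot element 3/2.
Pivot on row 3; the z-row RHS becomes 14 − (-2)·1 = 16.

16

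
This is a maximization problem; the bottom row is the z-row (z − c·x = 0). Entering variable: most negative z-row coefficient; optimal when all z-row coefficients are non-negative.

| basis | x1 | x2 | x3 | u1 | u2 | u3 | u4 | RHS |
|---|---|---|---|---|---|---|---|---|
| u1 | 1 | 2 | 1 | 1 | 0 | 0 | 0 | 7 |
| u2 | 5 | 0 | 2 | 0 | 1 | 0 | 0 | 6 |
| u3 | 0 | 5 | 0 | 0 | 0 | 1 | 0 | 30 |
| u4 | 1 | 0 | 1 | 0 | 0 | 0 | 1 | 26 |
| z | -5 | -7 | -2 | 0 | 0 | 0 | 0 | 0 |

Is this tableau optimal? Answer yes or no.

no

The z-row has a negative entry -7 in column x2, so it is not optimal.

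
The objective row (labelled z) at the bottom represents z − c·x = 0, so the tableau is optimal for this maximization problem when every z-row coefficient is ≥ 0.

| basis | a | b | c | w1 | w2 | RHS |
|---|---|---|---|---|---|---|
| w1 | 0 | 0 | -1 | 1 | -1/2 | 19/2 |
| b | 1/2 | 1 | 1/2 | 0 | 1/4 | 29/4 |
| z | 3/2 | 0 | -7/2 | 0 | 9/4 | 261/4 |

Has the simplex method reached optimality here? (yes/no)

The z-row has a negative entry -7/2 in column c, so it is not optimal.

no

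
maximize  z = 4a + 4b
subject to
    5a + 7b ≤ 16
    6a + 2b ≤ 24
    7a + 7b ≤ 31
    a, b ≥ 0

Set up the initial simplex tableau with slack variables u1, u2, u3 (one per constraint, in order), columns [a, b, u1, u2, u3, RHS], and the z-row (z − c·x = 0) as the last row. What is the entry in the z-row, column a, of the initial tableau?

-4

The z-row carries the negated objective coefficients: the a entry is -4.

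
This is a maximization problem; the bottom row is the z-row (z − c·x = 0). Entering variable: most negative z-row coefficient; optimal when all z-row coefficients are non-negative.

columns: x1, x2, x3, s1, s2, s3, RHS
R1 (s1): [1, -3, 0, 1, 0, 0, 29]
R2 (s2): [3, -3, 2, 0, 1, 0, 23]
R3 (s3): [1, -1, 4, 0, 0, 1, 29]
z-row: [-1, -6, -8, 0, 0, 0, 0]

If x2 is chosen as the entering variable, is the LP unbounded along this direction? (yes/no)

Every constraint-row entry in column x2 is ≤ 0, so increasing x2 is unbounded.

yes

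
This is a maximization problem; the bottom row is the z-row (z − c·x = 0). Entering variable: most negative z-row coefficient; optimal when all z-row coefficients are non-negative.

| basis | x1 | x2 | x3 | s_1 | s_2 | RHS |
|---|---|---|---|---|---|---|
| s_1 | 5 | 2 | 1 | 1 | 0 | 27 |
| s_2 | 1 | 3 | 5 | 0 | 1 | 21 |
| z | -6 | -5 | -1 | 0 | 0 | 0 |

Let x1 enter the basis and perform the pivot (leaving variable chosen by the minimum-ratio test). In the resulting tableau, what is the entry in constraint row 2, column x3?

24/5

Ratio test on column x1 — row 1: 27/5 = 27/5; row 2: 21/1 = 21. Minimum is 27/5 at row 1 (s_1 leaves); pivot element 5.
Divide row 1 by 5; eliminate column x1 from the other rows.
Row 2 update in column x3: 5 − 1·(1/5) = 24/5.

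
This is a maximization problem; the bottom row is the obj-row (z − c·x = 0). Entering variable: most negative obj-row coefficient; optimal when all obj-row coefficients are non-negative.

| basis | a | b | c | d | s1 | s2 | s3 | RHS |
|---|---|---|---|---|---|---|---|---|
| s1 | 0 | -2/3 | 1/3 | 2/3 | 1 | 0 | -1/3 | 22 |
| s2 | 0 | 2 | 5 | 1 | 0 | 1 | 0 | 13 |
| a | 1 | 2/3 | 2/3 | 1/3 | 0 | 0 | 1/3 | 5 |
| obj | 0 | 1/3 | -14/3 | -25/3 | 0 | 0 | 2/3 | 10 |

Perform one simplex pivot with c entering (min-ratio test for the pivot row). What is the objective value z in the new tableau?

Ratio test on column c — row 1: 22/(1/3) = 66; row 2: 13/5 = 13/5; row 3: 5/(2/3) = 15/2. Minimum is 13/5 at row 2 (s2 leaves); pivot element 5.
Pivot on row 2; the obj-row RHS becomes 10 − (-14/3)·(13/5) = 332/15.

332/15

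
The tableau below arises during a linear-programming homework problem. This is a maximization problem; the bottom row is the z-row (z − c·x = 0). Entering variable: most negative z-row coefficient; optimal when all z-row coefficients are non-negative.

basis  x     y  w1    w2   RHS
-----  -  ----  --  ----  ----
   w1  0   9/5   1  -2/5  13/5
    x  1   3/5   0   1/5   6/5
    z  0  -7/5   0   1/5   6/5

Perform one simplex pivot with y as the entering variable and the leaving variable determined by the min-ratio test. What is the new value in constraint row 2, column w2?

1/3

Ratio test on column y — row 1: (13/5)/(9/5) = 13/9; row 2: (6/5)/(3/5) = 2. Minimum is 13/9 at row 1 (w1 leaves); pivot element 9/5.
Divide row 1 by 9/5; eliminate column y from the other rows.
Row 2 update in column w2: 1/5 − (3/5)·(-2/9) = 1/3.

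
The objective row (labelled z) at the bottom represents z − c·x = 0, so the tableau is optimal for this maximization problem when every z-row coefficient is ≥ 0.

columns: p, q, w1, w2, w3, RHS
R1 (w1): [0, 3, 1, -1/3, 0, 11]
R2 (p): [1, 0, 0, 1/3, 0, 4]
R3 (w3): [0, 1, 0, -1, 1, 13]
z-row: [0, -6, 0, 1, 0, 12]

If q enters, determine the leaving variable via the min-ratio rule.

Column q entries and ratios — w1: 11/3 = 11/3; p: 0 ≤ 0, skip; w3: 13/1 = 13.
Smallest ratio is 11/3 in the row of w1, so w1 leaves.

w1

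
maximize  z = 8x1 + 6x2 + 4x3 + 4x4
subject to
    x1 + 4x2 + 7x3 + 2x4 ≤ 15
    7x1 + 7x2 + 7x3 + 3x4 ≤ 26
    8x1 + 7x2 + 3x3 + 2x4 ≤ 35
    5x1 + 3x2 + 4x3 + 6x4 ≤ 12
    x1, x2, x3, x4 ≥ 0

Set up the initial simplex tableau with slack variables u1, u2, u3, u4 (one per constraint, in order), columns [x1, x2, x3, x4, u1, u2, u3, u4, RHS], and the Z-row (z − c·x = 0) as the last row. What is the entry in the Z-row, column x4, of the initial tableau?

The Z-row carries the negated objective coefficients: the x4 entry is -4.

-4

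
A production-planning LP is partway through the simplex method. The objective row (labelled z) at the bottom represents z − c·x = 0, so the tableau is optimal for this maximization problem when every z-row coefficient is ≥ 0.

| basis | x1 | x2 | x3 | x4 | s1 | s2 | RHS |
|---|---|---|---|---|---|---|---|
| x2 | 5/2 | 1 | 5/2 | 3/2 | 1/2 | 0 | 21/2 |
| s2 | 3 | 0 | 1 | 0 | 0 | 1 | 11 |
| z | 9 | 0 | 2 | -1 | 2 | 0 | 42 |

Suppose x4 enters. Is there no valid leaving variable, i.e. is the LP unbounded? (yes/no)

Column x4 has positive entries in row(s) 1, so the ratio test bounds it — not unbounded.

no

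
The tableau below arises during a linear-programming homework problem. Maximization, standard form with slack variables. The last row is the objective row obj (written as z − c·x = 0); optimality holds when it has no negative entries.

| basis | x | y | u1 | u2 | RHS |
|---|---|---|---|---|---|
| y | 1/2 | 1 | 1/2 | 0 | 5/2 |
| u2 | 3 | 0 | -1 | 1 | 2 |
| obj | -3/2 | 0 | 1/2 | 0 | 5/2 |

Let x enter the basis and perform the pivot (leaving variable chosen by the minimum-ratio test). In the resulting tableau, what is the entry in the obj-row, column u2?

Ratio test on column x — row 1: (5/2)/(1/2) = 5; row 2: 2/3 = 2/3. Minimum is 2/3 at row 2 (u2 leaves); pivot element 3.
Divide row 2 by 3; eliminate column x from the other rows.
obj-row update in column u2: 0 − (-3/2)·(1/3) = 1/2.

1/2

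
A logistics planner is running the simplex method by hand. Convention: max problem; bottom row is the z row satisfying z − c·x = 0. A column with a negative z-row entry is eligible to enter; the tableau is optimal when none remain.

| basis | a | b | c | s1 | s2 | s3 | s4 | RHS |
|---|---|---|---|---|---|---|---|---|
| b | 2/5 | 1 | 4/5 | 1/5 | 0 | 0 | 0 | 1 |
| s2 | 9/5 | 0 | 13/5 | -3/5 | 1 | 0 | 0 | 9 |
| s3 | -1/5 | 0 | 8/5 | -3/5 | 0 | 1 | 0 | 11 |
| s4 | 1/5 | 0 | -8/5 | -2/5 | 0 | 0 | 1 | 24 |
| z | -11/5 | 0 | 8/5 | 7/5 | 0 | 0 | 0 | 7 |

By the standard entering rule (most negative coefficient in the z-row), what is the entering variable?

a

Negative z-row entries: a: -11/5.
The most negative is -11/5 in column a, so a enters.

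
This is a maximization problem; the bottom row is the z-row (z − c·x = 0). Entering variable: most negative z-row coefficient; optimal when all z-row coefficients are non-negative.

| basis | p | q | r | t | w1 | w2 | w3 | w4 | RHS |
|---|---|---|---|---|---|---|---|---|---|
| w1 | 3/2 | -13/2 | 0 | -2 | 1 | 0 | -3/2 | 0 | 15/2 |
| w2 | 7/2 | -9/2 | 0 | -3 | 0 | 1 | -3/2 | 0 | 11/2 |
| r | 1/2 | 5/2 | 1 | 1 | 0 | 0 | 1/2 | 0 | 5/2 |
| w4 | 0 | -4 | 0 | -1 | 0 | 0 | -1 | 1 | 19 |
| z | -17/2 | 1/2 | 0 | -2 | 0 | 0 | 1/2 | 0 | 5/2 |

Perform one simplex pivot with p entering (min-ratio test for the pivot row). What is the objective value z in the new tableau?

111/7

Ratio test on column p — row 1: (15/2)/(3/2) = 5; row 2: (11/2)/(7/2) = 11/7; row 3: (5/2)/(1/2) = 5; row 4: entry 0 ≤ 0. Minimum is 11/7 at row 2 (w2 leaves); pivot element 7/2.
Pivot on row 2; the z-row RHS becomes 5/2 − (-17/2)·(11/7) = 111/7.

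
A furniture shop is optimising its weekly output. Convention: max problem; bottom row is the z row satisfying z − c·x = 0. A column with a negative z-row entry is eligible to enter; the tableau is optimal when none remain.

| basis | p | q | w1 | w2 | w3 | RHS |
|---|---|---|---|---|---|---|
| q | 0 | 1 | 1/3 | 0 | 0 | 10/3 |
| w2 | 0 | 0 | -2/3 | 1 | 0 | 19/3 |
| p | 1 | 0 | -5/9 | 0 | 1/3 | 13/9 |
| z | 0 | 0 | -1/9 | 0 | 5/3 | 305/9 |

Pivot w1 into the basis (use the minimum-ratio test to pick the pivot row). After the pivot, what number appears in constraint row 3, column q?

5/3

Ratio test on column w1 — row 1: (10/3)/(1/3) = 10; row 2: entry -2/3 ≤ 0; row 3: entry -5/9 ≤ 0. Minimum is 10 at row 1 (q leaves); pivot element 1/3.
Divide row 1 by 1/3; eliminate column w1 from the other rows.
Row 3 update in column q: 0 − (-5/9)·3 = 5/3.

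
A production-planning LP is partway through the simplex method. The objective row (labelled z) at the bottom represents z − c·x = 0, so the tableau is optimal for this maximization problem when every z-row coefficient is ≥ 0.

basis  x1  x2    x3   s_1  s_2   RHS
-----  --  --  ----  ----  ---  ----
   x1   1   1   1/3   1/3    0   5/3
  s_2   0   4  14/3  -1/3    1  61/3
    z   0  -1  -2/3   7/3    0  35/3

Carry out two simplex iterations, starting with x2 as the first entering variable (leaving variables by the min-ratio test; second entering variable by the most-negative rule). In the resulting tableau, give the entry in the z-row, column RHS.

Ratio test on column x2 — row 1: (5/3)/1 = 5/3; row 2: (61/3)/4 = 61/12. Minimum is 5/3 at row 1 (x1 leaves); pivot element 1.
Divide row 1 by 1; eliminate column x2 from the other rows.
Second iteration: most negative z-row entry is -1/3 in column x3, so x3 enters.
Ratio test on column x3 — row 1: (5/3)/(1/3) = 5; row 2: (41/3)/(10/3) = 41/10. Minimum is 41/10 at row 2 (s_2 leaves); pivot element 10/3.
Divide row 2 by 10/3; eliminate column x3 from the other rows.
After both pivots, the entry at the z-row, column RHS is 147/10.

147/10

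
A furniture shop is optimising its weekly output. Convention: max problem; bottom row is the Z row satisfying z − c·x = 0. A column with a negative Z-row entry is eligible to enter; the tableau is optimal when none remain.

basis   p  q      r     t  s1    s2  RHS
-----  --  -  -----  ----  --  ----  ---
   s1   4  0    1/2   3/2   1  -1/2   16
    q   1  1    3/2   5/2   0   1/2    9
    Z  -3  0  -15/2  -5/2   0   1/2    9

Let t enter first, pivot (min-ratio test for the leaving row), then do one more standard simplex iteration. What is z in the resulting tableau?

54

Ratio test on column t — row 1: 16/(3/2) = 32/3; row 2: 9/(5/2) = 18/5. Minimum is 18/5 at row 2 (q leaves); pivot element 5/2.
Pivot on row 2; the Z-row RHS becomes 9 − (-5/2)·(18/5) = 18.
Next entering variable (most negative Z-row entry -6): r.
Ratio test on column r — row 1: entry -2/5 ≤ 0; row 2: (18/5)/(3/5) = 6. Minimum is 6 at row 2 (t leaves); pivot element 3/5.
After the second pivot the Z-row RHS is 18 − (-6)·6 = 54.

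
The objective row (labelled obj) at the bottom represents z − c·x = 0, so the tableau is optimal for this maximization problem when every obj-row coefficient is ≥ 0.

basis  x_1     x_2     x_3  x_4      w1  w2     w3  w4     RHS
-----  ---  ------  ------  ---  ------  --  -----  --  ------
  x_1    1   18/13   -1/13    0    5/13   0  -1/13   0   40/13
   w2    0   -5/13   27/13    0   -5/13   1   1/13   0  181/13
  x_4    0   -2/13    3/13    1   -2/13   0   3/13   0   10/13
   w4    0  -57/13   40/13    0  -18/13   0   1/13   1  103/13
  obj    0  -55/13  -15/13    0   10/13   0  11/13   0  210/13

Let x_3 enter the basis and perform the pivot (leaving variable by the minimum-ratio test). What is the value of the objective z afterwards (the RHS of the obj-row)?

153/8

Ratio test on column x_3 — row 1: entry -1/13 ≤ 0; row 2: (181/13)/(27/13) = 181/27; row 3: (10/13)/(3/13) = 10/3; row 4: (103/13)/(40/13) = 103/40. Minimum is 103/40 at row 4 (w4 leaves); pivot element 40/13.
Pivot on row 4; the obj-row RHS becomes 210/13 − (-15/13)·(103/40) = 153/8.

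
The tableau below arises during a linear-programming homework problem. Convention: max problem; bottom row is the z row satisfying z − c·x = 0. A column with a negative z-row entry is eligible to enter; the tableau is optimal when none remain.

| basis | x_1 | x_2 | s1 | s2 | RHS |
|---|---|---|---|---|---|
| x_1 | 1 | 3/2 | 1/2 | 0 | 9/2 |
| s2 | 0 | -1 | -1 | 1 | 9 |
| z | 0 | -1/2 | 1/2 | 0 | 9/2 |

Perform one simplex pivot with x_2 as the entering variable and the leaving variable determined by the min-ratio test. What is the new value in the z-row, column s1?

Ratio test on column x_2 — row 1: (9/2)/(3/2) = 3; row 2: entry -1 ≤ 0. Minimum is 3 at row 1 (x_1 leaves); pivot element 3/2.
Divide row 1 by 3/2; eliminate column x_2 from the other rows.
z-row update in column s1: 1/2 − (-1/2)·(1/3) = 2/3.

2/3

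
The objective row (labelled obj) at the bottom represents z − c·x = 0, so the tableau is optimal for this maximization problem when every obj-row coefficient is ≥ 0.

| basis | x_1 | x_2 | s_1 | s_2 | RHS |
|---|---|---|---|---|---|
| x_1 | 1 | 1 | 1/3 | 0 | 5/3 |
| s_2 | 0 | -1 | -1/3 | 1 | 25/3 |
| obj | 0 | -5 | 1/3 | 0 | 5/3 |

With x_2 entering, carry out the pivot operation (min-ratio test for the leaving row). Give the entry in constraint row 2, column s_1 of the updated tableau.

0

Ratio test on column x_2 — row 1: (5/3)/1 = 5/3; row 2: entry -1 ≤ 0. Minimum is 5/3 at row 1 (x_1 leaves); pivot element 1.
Divide row 1 by 1; eliminate column x_2 from the other rows.
Row 2 update in column s_1: -1/3 − (-1)·(1/3) = 0.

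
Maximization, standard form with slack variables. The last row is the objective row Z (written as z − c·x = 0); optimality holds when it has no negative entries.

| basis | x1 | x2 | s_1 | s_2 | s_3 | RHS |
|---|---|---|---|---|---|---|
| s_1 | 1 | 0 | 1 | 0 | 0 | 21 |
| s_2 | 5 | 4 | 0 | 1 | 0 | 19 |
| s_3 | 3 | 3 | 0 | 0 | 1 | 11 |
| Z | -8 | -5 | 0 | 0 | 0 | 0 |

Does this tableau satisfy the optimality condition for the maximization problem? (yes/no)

no

The Z-row has a negative entry -8 in column x1, so it is not optimal.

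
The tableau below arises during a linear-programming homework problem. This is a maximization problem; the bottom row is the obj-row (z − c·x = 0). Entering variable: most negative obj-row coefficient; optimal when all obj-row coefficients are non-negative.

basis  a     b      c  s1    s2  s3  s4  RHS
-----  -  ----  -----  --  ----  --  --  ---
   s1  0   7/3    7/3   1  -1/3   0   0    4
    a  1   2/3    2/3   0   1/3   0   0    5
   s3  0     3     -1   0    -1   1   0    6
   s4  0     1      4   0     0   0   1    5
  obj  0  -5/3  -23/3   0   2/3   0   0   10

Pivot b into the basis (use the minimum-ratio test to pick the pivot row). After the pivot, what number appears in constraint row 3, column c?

Ratio test on column b — row 1: 4/(7/3) = 12/7; row 2: 5/(2/3) = 15/2; row 3: 6/3 = 2; row 4: 5/1 = 5. Minimum is 12/7 at row 1 (s1 leaves); pivot element 7/3.
Divide row 1 by 7/3; eliminate column b from the other rows.
Row 3 update in column c: -1 − 3·1 = -4.

-4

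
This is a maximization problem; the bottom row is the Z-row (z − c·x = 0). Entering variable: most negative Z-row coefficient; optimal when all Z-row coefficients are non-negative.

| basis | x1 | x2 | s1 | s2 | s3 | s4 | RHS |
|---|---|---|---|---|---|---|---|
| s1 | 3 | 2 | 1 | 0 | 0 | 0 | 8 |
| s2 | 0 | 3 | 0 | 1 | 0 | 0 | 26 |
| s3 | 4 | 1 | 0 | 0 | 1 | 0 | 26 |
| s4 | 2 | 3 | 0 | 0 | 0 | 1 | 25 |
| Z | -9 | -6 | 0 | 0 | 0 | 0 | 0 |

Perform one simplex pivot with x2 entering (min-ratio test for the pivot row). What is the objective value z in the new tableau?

24

Ratio test on column x2 — row 1: 8/2 = 4; row 2: 26/3 = 26/3; row 3: 26/1 = 26; row 4: 25/3 = 25/3. Minimum is 4 at row 1 (s1 leaves); pivot element 2.
Pivot on row 1; the Z-row RHS becomes 0 − (-6)·4 = 24.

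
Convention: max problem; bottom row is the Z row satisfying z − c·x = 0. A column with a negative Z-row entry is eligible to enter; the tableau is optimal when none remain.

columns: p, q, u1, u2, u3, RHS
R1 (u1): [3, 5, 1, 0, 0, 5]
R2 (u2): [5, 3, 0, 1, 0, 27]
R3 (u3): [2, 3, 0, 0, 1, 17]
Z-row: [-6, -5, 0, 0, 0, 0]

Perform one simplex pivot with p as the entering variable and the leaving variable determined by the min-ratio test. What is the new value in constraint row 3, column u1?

Ratio test on column p — row 1: 5/3 = 5/3; row 2: 27/5 = 27/5; row 3: 17/2 = 17/2. Minimum is 5/3 at row 1 (u1 leaves); pivot element 3.
Divide row 1 by 3; eliminate column p from the other rows.
Row 3 update in column u1: 0 − 2·(1/3) = -2/3.

-2/3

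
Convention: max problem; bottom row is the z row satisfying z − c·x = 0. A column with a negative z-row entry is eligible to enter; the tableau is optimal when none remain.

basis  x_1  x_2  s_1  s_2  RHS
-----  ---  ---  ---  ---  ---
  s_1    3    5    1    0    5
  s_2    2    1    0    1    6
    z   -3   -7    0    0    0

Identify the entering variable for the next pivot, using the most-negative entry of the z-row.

x_2

Negative z-row entries: x_1: -3, x_2: -7.
The most negative is -7 in column x_2, so x_2 enters.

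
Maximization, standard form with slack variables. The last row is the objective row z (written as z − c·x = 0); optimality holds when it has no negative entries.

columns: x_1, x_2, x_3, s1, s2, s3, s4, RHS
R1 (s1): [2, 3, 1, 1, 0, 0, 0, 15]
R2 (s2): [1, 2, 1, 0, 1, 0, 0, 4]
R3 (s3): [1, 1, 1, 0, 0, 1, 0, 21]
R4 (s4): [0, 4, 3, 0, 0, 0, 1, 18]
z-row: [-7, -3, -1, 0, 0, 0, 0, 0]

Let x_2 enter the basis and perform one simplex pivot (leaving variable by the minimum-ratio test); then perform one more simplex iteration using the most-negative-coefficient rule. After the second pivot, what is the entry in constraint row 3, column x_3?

0

Ratio test on column x_2 — row 1: 15/3 = 5; row 2: 4/2 = 2; row 3: 21/1 = 21; row 4: 18/4 = 9/2. Minimum is 2 at row 2 (s2 leaves); pivot element 2.
Divide row 2 by 2; eliminate column x_2 from the other rows.
Second iteration: most negative z-row entry is -11/2 in column x_1, so x_1 enters.
Ratio test on column x_1 — row 1: 9/(1/2) = 18; row 2: 2/(1/2) = 4; row 3: 19/(1/2) = 38; row 4: entry -2 ≤ 0. Minimum is 4 at row 2 (x_2 leaves); pivot element 1/2.
Divide row 2 by 1/2; eliminate column x_1 from the other rows.
After both pivots, the entry at constraint row 3, column x_3 is 0.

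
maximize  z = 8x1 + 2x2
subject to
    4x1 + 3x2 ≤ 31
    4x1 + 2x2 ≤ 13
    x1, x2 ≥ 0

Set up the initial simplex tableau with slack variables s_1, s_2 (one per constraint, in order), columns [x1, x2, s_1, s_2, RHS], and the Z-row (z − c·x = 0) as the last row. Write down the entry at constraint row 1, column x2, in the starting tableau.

Constraint 1 has coefficient 3 on x2.

3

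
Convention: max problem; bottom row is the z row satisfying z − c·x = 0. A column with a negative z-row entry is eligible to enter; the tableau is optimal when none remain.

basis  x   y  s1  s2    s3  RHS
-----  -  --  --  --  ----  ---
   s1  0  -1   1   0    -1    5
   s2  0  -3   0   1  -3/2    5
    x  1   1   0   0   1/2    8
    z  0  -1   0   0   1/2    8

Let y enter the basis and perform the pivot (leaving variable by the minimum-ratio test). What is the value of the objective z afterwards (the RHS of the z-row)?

Ratio test on column y — row 1: entry -1 ≤ 0; row 2: entry -3 ≤ 0; row 3: 8/1 = 8. Minimum is 8 at row 3 (x leaves); pivot element 1.
Pivot on row 3; the z-row RHS becomes 8 − (-1)·8 = 16.

16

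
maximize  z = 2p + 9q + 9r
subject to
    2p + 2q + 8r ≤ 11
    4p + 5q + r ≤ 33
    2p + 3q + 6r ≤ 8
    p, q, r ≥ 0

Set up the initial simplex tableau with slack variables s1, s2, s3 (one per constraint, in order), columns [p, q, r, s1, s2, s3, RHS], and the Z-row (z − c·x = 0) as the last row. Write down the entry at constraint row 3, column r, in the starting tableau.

6

Constraint 3 has coefficient 6 on r.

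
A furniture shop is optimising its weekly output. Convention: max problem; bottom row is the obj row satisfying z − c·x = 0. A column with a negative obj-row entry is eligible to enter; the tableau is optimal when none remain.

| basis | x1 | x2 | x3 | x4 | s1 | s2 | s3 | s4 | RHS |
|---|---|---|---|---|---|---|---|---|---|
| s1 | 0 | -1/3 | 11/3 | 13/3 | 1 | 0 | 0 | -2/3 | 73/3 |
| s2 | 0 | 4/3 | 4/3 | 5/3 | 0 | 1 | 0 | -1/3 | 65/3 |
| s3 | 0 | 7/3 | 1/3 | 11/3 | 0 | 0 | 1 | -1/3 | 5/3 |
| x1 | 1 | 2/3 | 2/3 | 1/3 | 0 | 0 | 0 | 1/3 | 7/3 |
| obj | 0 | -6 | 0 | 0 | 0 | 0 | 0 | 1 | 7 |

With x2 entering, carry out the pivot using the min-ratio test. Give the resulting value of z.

79/7

Ratio test on column x2 — row 1: entry -1/3 ≤ 0; row 2: (65/3)/(4/3) = 65/4; row 3: (5/3)/(7/3) = 5/7; row 4: (7/3)/(2/3) = 7/2. Minimum is 5/7 at row 3 (s3 leaves); pivot element 7/3.
Pivot on row 3; the obj-row RHS becomes 7 − (-6)·(5/7) = 79/7.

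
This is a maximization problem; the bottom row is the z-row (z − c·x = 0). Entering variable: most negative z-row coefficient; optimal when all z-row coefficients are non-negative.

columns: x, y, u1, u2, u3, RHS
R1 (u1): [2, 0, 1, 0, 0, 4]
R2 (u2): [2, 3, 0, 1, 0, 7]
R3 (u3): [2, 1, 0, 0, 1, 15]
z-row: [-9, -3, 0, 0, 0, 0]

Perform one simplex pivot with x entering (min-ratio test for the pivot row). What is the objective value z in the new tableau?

18

Ratio test on column x — row 1: 4/2 = 2; row 2: 7/2 = 7/2; row 3: 15/2 = 15/2. Minimum is 2 at row 1 (u1 leaves); pivot element 2.
Pivot on row 1; the z-row RHS becomes 0 − (-9)·2 = 18.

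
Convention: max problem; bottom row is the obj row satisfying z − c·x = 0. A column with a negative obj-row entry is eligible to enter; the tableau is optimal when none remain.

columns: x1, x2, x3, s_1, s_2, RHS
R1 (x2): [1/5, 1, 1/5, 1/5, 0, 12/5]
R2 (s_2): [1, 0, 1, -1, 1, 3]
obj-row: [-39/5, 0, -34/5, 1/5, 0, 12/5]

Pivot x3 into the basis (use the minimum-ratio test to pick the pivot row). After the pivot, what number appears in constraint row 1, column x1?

0

Ratio test on column x3 — row 1: (12/5)/(1/5) = 12; row 2: 3/1 = 3. Minimum is 3 at row 2 (s_2 leaves); pivot element 1.
Divide row 2 by 1; eliminate column x3 from the other rows.
Row 1 update in column x1: 1/5 − (1/5)·1 = 0.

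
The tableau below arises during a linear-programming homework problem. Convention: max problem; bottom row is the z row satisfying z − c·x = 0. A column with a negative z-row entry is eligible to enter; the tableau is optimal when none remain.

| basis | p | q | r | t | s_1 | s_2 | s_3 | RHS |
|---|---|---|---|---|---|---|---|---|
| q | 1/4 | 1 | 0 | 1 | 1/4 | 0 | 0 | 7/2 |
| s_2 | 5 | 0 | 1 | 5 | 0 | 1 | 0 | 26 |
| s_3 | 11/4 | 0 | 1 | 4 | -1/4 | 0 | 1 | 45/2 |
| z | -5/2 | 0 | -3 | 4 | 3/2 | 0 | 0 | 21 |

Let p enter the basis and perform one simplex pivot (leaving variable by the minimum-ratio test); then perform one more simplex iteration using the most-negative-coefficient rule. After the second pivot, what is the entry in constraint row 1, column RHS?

Ratio test on column p — row 1: (7/2)/(1/4) = 14; row 2: 26/5 = 26/5; row 3: (45/2)/(11/4) = 90/11. Minimum is 26/5 at row 2 (s_2 leaves); pivot element 5.
Divide row 2 by 5; eliminate column p from the other rows.
Second iteration: most negative z-row entry is -5/2 in column r, so r enters.
Ratio test on column r — row 1: entry -1/20 ≤ 0; row 2: (26/5)/(1/5) = 26; row 3: (41/5)/(9/20) = 164/9. Minimum is 164/9 at row 3 (s_3 leaves); pivot element 9/20.
Divide row 3 by 9/20; eliminate column r from the other rows.
After both pivots, the entry at constraint row 1, column RHS is 28/9.

28/9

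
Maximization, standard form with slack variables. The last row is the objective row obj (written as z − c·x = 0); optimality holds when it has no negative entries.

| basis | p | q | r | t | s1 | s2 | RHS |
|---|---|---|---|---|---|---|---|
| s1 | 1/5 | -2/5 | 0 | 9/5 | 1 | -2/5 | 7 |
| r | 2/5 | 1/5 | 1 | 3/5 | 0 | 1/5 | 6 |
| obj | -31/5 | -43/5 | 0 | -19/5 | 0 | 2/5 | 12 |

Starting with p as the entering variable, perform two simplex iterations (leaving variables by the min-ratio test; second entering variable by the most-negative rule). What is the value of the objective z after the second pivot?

270

Ratio test on column p — row 1: 7/(1/5) = 35; row 2: 6/(2/5) = 15. Minimum is 15 at row 2 (r leaves); pivot element 2/5.
Pivot on row 2; the obj-row RHS becomes 12 − (-31/5)·15 = 105.
Next entering variable (most negative obj-row entry -11/2): q.
Ratio test on column q — row 1: entry -1/2 ≤ 0; row 2: 15/(1/2) = 30. Minimum is 30 at row 2 (p leaves); pivot element 1/2.
After the second pivot the obj-row RHS is 105 − (-11/2)·30 = 270.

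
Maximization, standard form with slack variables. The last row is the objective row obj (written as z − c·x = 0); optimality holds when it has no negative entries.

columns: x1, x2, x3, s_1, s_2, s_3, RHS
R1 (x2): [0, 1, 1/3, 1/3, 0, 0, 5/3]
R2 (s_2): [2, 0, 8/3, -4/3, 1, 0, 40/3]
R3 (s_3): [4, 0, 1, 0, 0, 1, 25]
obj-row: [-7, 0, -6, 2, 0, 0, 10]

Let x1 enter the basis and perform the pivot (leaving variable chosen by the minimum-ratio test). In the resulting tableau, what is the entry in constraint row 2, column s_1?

Ratio test on column x1 — row 1: entry 0 ≤ 0; row 2: (40/3)/2 = 20/3; row 3: 25/4 = 25/4. Minimum is 25/4 at row 3 (s_3 leaves); pivot element 4.
Divide row 3 by 4; eliminate column x1 from the other rows.
Row 2 update in column s_1: -4/3 − 2·0 = -4/3.

-4/3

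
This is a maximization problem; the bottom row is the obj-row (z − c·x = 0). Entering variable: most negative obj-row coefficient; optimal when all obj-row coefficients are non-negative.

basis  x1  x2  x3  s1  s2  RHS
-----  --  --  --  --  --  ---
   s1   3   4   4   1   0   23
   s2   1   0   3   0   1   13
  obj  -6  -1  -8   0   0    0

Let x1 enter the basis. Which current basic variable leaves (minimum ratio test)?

Column x1 entries and ratios — s1: 23/3 = 23/3; s2: 13/1 = 13.
Smallest ratio is 23/3 in the row of s1, so s1 leaves.

s1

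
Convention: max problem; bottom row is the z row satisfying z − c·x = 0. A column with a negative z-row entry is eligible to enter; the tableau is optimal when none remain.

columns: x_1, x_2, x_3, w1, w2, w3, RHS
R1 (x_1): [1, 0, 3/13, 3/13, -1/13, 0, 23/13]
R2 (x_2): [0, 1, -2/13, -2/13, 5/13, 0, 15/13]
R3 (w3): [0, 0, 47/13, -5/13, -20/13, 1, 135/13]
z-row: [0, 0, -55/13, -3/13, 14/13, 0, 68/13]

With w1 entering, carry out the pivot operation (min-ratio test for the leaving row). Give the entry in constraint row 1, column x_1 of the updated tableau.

Ratio test on column w1 — row 1: (23/13)/(3/13) = 23/3; row 2: entry -2/13 ≤ 0; row 3: entry -5/13 ≤ 0. Minimum is 23/3 at row 1 (x_1 leaves); pivot element 3/13.
Divide row 1 by 3/13; eliminate column w1 from the other rows.
In the new row 1, the x_1 entry is the old entry divided by the pivot: 1/(3/13) = 13/3.

13/3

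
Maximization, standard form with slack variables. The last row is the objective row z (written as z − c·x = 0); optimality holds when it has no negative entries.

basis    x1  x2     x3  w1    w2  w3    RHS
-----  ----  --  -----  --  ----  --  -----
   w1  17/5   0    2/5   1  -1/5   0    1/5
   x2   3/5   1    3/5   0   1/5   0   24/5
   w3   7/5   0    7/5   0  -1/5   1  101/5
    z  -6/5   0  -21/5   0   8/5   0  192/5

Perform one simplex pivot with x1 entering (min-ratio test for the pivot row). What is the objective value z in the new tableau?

654/17

Ratio test on column x1 — row 1: (1/5)/(17/5) = 1/17; row 2: (24/5)/(3/5) = 8; row 3: (101/5)/(7/5) = 101/7. Minimum is 1/17 at row 1 (w1 leaves); pivot element 17/5.
Pivot on row 1; the z-row RHS becomes 192/5 − (-6/5)·(1/17) = 654/17.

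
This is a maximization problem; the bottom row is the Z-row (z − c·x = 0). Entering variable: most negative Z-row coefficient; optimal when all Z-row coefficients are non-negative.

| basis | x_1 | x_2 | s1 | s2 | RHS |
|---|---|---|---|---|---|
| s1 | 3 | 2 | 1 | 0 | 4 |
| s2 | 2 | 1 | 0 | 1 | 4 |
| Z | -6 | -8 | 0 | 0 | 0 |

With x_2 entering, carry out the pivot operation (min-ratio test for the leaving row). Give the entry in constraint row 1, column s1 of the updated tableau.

Ratio test on column x_2 — row 1: 4/2 = 2; row 2: 4/1 = 4. Minimum is 2 at row 1 (s1 leaves); pivot element 2.
Divide row 1 by 2; eliminate column x_2 from the other rows.
In the new row 1, the s1 entry is the old entry divided by the pivot: 1/2 = 1/2.

1/2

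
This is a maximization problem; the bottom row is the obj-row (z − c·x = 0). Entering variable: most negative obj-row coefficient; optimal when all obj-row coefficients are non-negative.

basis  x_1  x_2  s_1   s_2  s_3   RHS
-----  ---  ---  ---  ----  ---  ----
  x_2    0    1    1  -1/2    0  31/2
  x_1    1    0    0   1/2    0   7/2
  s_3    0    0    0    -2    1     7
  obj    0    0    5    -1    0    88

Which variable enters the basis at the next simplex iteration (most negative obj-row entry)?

Negative obj-row entries: s_2: -1.
The most negative is -1 in column s_2, so s_2 enters.

s_2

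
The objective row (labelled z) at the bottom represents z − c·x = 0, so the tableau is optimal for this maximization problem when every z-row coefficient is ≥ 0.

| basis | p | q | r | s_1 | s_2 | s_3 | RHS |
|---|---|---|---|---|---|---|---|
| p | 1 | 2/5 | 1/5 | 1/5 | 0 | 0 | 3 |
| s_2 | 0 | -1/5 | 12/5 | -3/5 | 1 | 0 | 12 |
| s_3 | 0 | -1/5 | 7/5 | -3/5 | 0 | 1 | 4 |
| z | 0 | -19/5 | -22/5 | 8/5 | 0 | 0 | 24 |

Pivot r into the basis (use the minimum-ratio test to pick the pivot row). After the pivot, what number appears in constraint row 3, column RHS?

20/7

Ratio test on column r — row 1: 3/(1/5) = 15; row 2: 12/(12/5) = 5; row 3: 4/(7/5) = 20/7. Minimum is 20/7 at row 3 (s_3 leaves); pivot element 7/5.
Divide row 3 by 7/5; eliminate column r from the other rows.
In the new row 3, the RHS entry is the old entry divided by the pivot: 4/(7/5) = 20/7.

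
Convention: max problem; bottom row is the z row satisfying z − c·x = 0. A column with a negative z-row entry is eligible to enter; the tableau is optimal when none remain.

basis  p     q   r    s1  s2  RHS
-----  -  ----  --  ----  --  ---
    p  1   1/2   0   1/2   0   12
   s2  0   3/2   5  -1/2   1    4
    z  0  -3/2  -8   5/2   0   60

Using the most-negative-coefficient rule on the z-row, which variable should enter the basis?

r

Negative z-row entries: q: -3/2, r: -8.
The most negative is -8 in column r, so r enters.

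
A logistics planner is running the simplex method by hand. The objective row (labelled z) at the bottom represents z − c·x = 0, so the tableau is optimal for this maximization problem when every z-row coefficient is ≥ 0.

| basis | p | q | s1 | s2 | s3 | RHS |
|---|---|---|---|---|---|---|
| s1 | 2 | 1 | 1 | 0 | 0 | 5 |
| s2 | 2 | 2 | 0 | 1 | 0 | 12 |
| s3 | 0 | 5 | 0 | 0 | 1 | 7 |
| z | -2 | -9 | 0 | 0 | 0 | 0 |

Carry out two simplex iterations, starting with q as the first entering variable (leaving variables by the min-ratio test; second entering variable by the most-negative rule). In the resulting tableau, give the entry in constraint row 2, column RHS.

Ratio test on column q — row 1: 5/1 = 5; row 2: 12/2 = 6; row 3: 7/5 = 7/5. Minimum is 7/5 at row 3 (s3 leaves); pivot element 5.
Divide row 3 by 5; eliminate column q from the other rows.
Second iteration: most negative z-row entry is -2 in column p, so p enters.
Ratio test on column p — row 1: (18/5)/2 = 9/5; row 2: (46/5)/2 = 23/5; row 3: entry 0 ≤ 0. Minimum is 9/5 at row 1 (s1 leaves); pivot element 2.
Divide row 1 by 2; eliminate column p from the other rows.
After both pivots, the entry at constraint row 2, column RHS is 28/5.

28/5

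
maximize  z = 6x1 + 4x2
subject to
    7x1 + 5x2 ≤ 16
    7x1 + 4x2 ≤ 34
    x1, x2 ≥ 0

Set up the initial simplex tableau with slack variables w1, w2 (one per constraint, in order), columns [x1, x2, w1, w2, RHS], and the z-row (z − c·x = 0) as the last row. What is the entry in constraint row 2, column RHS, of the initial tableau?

The RHS of constraint 2 is b_2 = 34.

34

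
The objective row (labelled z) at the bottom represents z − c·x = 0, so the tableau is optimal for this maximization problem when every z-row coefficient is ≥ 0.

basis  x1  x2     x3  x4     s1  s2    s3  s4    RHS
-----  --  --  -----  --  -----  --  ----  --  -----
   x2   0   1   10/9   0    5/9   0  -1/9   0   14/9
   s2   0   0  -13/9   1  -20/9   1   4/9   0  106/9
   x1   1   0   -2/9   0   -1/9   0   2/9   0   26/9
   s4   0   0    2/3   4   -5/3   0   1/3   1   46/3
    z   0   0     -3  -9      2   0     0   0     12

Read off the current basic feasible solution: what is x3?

0

x3 is not in the basis, so in the current basic feasible solution x3 = 0.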